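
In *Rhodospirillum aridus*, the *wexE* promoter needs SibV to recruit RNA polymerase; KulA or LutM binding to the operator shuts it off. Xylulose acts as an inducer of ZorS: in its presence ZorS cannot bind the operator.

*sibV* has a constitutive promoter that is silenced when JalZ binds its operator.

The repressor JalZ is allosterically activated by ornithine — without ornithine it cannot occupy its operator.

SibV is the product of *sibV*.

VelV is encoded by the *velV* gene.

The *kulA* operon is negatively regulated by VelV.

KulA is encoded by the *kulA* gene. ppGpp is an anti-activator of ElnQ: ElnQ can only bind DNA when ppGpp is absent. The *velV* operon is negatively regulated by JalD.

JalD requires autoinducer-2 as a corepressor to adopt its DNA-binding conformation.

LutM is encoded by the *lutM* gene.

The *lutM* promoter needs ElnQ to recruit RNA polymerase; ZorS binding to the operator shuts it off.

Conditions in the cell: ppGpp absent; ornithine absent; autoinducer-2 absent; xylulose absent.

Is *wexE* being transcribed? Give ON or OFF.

ON

Autoinducer-2 is absent, so JalD is inactive.
With no repressor bound, *velV* is transcribed.
So VelV is produced and active.
With repressor VelV bound, *kulA* is not transcribed.
So KulA is not produced.
Ornithine is absent, so JalZ is inactive.
With no repressor bound, *sibV* is transcribed.
So SibV is produced and active.
Xylulose is absent, so ZorS is active.
ppGpp is absent, so ElnQ is active.
With repressor ZorS bound, *lutM* is not transcribed.
So LutM is not produced.
No repressor is bound and SibV is active, so *wexE* is transcribed.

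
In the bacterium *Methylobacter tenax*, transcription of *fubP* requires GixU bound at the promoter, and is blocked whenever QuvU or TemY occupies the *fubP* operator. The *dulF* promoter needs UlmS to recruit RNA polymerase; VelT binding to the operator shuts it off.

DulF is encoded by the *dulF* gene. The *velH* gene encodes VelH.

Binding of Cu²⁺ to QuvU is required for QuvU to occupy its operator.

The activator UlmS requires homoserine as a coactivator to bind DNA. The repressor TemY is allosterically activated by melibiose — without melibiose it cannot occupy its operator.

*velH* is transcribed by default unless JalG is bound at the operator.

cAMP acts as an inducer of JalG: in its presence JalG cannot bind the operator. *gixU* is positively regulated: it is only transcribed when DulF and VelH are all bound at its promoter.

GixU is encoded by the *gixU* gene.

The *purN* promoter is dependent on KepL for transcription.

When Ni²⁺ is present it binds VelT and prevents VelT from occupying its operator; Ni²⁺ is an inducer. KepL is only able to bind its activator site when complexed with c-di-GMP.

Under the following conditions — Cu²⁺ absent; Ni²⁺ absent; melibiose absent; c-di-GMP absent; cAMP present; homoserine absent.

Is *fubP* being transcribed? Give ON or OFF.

Cu²⁺ is absent, so QuvU is inactive.
Ni²⁺ is absent, so VelT is active.
Homoserine is absent, so UlmS is inactive.
With repressor VelT bound, *dulF* is not transcribed.
So DulF is not produced.
cAMP is present, so JalG is inactive.
With no repressor bound, *velH* is transcribed.
So VelH is produced and active.
Required activator DulF is absent, so *gixU* is not transcribed.
So GixU is not produced.
Melibiose is absent, so TemY is inactive.
Required activator GixU is absent, so *fubP* is not transcribed.

OFF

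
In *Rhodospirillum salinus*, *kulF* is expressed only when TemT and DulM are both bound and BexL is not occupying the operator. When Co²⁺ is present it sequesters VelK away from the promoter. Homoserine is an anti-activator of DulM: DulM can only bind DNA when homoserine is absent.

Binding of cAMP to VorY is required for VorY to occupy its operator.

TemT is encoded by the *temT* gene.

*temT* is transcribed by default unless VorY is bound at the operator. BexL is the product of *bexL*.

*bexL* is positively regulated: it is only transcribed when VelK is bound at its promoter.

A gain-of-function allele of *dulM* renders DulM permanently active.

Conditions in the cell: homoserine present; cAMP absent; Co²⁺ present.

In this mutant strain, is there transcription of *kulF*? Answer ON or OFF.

ON

Co²⁺ is present, so VelK is inactive.
Required activator VelK is absent, so *bexL* is not transcribed.
So BexL is not produced.
cAMP is absent, so VorY is inactive.
With no repressor bound, *temT* is transcribed.
So TemT is produced and active.
DulM is constitutively active in this strain.
No repressor is bound and TemT and DulM are active, so *kulF* is transcribed.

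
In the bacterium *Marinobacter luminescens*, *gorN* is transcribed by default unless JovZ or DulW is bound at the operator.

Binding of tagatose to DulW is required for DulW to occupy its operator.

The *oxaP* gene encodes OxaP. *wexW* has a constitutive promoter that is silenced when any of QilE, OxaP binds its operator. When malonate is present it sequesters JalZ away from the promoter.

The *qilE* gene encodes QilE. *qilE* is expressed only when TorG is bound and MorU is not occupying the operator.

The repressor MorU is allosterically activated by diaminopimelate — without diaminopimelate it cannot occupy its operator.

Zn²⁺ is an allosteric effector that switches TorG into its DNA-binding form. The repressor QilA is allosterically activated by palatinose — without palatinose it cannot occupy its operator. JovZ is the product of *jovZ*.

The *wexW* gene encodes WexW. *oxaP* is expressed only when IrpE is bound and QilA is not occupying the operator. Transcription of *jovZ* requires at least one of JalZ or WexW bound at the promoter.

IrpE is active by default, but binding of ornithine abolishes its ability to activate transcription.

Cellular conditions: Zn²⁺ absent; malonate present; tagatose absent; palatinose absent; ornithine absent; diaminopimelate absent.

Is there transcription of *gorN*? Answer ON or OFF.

ON

Malonate is present, so JalZ is inactive.
Diaminopimelate is absent, so MorU is inactive.
Zn²⁺ is absent, so TorG is inactive.
Required activator TorG is absent, so *qilE* is not transcribed.
So QilE is not produced.
Palatinose is absent, so QilA is inactive.
Ornithine is absent, so IrpE is active.
No repressor is bound and IrpE is active, so *oxaP* is transcribed.
So OxaP is produced and active.
With repressor OxaP bound, *wexW* is not transcribed.
So WexW is not produced.
No activator is available at the *jovZ* promoter, so *jovZ* is not transcribed.
So JovZ is not produced.
Tagatose is absent, so DulW is inactive.
With no repressor bound, *gorN* is transcribed.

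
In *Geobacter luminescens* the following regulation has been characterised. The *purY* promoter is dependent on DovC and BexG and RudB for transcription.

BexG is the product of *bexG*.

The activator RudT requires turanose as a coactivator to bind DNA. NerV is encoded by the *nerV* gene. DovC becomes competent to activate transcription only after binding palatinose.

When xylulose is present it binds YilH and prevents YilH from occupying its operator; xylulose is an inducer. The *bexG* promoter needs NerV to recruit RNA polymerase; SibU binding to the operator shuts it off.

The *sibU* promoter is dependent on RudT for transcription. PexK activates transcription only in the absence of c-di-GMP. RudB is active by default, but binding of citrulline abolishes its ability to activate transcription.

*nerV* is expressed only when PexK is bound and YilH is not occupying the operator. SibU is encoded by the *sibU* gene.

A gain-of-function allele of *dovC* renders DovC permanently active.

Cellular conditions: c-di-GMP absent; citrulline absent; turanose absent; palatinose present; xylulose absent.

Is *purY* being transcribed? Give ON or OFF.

DovC is constitutively active in this strain.
c-di-GMP is absent, so PexK is active.
Xylulose is absent, so YilH is active.
With repressor YilH bound, *nerV* is not transcribed.
So NerV is not produced.
Turanose is absent, so RudT is inactive.
Required activator RudT is absent, so *sibU* is not transcribed.
So SibU is not produced.
Required activator NerV is absent, so *bexG* is not transcribed.
So BexG is not produced.
Citrulline is absent, so RudB is active.
Required activator BexG is absent, so *purY* is not transcribed.

OFF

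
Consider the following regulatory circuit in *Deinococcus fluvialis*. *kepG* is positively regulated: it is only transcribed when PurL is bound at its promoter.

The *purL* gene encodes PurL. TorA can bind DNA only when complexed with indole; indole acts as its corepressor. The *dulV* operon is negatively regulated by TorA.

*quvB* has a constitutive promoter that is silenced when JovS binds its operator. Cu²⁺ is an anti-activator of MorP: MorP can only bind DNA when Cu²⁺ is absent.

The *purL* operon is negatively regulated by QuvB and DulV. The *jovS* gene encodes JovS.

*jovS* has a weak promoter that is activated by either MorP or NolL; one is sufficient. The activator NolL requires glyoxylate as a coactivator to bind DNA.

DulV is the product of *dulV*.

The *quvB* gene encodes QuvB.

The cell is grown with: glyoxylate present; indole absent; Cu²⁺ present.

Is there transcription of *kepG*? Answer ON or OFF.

Cu²⁺ is present, so MorP is inactive.
Glyoxylate is present, so NolL is active.
Activator NolL is present, so *jovS* is transcribed.
So JovS is produced and active.
With repressor JovS bound, *quvB* is not transcribed.
So QuvB is not produced.
Indole is absent, so TorA is inactive.
With no repressor bound, *dulV* is transcribed.
So DulV is produced and active.
With repressor DulV bound, *purL* is not transcribed.
So PurL is not produced.
Required activator PurL is absent, so *kepG* is not transcribed.

OFF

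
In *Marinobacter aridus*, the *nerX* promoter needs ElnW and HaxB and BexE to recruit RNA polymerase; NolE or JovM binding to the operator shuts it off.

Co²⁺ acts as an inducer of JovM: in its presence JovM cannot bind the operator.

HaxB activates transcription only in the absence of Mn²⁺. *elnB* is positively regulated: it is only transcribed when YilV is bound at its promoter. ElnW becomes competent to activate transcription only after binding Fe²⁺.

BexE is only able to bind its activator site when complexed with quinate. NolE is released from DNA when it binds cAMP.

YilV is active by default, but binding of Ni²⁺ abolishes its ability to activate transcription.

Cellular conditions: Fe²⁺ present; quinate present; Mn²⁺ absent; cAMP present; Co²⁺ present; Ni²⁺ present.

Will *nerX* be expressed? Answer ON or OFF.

cAMP is present, so NolE is inactive.
Fe²⁺ is present, so ElnW is active.
Co²⁺ is present, so JovM is inactive.
Mn²⁺ is absent, so HaxB is active.
Quinate is present, so BexE is active.
No repressor is bound and ElnW and HaxB and BexE are active, so *nerX* is transcribed.

ON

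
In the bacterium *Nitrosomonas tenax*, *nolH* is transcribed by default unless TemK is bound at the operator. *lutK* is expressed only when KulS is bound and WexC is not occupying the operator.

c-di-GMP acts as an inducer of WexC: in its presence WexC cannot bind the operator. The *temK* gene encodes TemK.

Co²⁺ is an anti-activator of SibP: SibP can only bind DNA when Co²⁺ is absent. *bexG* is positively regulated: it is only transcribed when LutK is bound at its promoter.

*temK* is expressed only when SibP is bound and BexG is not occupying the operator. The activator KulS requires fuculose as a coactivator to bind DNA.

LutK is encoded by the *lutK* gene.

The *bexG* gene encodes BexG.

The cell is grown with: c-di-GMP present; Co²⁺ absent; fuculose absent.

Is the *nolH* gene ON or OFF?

Fuculose is absent, so KulS is inactive.
c-di-GMP is present, so WexC is inactive.
Required activator KulS is absent, so *lutK* is not transcribed.
So LutK is not produced.
Required activator LutK is absent, so *bexG* is not transcribed.
So BexG is not produced.
Co²⁺ is absent, so SibP is active.
No repressor is bound and SibP is active, so *temK* is transcribed.
So TemK is produced and active.
With repressor TemK bound, *nolH* is not transcribed.

OFF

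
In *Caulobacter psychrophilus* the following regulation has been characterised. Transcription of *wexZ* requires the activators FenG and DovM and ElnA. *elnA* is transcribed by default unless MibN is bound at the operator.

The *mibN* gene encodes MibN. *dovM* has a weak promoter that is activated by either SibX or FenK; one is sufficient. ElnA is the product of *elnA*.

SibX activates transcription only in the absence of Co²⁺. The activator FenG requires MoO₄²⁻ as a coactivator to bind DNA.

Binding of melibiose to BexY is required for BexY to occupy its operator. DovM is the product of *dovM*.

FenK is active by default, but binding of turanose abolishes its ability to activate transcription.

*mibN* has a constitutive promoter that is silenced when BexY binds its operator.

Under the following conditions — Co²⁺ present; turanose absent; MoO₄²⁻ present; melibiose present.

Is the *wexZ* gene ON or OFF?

ON

MoO₄²⁻ is present, so FenG is active.
Co²⁺ is present, so SibX is inactive.
Turanose is absent, so FenK is active.
Activator FenK is present, so *dovM* is transcribed.
So DovM is produced and active.
Melibiose is present, so BexY is active.
With repressor BexY bound, *mibN* is not transcribed.
So MibN is not produced.
With no repressor bound, *elnA* is transcribed.
So ElnA is produced and active.
No repressor is bound and FenG and DovM and ElnA are active, so *wexZ* is transcribed.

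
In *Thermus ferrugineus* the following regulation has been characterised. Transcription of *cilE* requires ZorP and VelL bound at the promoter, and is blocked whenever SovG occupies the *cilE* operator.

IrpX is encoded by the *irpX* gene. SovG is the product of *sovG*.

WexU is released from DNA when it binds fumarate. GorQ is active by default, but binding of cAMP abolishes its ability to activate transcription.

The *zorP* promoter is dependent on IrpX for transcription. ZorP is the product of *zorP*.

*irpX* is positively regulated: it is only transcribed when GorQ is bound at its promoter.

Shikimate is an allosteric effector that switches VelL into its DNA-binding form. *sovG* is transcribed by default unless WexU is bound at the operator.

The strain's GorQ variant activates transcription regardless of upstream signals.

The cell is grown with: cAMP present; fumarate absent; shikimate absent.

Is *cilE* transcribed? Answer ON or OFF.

GorQ is constitutively active in this strain.
No repressor is bound and GorQ is active, so *irpX* is transcribed.
So IrpX is produced and active.
No repressor is bound and IrpX is active, so *zorP* is transcribed.
So ZorP is produced and active.
Shikimate is absent, so VelL is inactive.
Fumarate is absent, so WexU is active.
With repressor WexU bound, *sovG* is not transcribed.
So SovG is not produced.
Required activator VelL is absent, so *cilE* is not transcribed.

OFF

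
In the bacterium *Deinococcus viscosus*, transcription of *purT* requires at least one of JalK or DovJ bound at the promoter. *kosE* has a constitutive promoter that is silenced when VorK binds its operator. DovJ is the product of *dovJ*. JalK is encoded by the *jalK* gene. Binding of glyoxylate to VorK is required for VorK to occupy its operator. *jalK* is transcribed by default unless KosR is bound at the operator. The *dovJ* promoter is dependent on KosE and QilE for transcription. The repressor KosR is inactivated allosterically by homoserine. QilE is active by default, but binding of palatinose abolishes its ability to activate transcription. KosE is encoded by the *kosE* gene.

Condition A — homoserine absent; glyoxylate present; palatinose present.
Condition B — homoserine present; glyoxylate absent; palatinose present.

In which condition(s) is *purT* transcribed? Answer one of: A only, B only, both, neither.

B only

Condition A:
Homoserine is absent, so KosR is active.
With repressor KosR bound, *jalK* is not transcribed.
So JalK is not produced.
Glyoxylate is present, so VorK is active.
With repressor VorK bound, *kosE* is not transcribed.
So KosE is not produced.
Palatinose is present, so QilE is inactive.
Required activator KosE is absent, so *dovJ* is not transcribed.
So DovJ is not produced.
No activator is available at the *purT* promoter, so *purT* is not transcribed.
→ *purT* is OFF in A.
Condition B:
Homoserine is present, so KosR is inactive.
With no repressor bound, *jalK* is transcribed.
So JalK is produced and active.
Glyoxylate is absent, so VorK is inactive.
With no repressor bound, *kosE* is transcribed.
So KosE is produced and active.
Palatinose is present, so QilE is inactive.
Required activator QilE is absent, so *dovJ* is not transcribed.
So DovJ is not produced.
Activator JalK is present, so *purT* is transcribed.
→ *purT* is ON in B.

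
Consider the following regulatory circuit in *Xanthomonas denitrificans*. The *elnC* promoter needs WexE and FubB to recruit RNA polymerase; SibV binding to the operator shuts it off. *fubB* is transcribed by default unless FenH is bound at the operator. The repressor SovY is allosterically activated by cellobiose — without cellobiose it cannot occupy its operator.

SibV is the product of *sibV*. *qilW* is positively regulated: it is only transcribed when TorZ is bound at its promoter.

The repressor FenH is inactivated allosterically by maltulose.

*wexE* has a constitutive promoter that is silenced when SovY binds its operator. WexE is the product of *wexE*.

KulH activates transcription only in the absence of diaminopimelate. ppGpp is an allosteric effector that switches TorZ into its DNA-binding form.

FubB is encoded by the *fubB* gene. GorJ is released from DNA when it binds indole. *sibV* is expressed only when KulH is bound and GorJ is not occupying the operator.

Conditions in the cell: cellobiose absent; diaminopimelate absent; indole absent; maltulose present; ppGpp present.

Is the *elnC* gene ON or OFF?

ON

Cellobiose is absent, so SovY is inactive.
With no repressor bound, *wexE* is transcribed.
So WexE is produced and active.
Diaminopimelate is absent, so KulH is active.
Indole is absent, so GorJ is active.
With repressor GorJ bound, *sibV* is not transcribed.
So SibV is not produced.
Maltulose is present, so FenH is inactive.
With no repressor bound, *fubB* is transcribed.
So FubB is produced and active.
No repressor is bound and WexE and FubB are active, so *elnC* is transcribed.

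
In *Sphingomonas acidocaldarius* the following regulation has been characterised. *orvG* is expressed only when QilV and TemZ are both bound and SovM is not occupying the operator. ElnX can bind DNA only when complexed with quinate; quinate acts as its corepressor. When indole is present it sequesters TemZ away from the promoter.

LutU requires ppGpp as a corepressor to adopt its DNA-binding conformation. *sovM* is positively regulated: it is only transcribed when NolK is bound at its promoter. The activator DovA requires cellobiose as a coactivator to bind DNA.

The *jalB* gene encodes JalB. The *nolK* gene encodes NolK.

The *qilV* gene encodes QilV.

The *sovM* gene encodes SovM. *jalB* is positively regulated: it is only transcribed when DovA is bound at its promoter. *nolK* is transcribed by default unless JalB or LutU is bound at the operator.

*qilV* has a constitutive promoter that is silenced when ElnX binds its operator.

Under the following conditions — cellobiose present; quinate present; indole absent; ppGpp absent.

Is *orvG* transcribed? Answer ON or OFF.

Quinate is present, so ElnX is active.
With repressor ElnX bound, *qilV* is not transcribed.
So QilV is not produced.
Indole is absent, so TemZ is active.
Cellobiose is present, so DovA is active.
No repressor is bound and DovA is active, so *jalB* is transcribed.
So JalB is produced and active.
ppGpp is absent, so LutU is inactive.
With repressor JalB bound, *nolK* is not transcribed.
So NolK is not produced.
Required activator NolK is absent, so *sovM* is not transcribed.
So SovM is not produced.
Required activator QilV is absent, so *orvG* is not transcribed.

OFF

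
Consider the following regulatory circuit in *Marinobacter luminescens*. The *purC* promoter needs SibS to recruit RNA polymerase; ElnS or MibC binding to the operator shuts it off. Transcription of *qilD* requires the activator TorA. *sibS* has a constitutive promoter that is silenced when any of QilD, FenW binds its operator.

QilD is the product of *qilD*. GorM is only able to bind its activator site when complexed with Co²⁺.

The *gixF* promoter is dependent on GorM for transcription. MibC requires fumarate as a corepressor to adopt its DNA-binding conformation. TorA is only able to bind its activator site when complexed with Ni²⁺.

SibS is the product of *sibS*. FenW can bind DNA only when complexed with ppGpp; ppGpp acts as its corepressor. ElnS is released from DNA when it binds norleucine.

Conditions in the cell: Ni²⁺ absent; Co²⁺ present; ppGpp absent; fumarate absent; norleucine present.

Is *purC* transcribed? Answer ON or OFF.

ON

Norleucine is present, so ElnS is inactive.
Fumarate is absent, so MibC is inactive.
Ni²⁺ is absent, so TorA is inactive.
Required activator TorA is absent, so *qilD* is not transcribed.
So QilD is not produced.
ppGpp is absent, so FenW is inactive.
With no repressor bound, *sibS* is transcribed.
So SibS is produced and active.
No repressor is bound and SibS is active, so *purC* is transcribed.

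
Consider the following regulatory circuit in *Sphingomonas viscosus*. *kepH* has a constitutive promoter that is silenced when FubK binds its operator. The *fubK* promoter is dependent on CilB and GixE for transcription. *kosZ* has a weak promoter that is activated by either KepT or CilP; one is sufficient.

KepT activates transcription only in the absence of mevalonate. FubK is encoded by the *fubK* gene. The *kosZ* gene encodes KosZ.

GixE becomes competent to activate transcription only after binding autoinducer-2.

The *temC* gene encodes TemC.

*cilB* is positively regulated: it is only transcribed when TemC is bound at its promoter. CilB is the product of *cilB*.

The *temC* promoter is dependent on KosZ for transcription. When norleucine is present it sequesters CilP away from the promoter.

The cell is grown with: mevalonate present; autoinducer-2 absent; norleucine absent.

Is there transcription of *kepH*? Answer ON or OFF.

Mevalonate is present, so KepT is inactive.
Norleucine is absent, so CilP is active.
Activator CilP is present, so *kosZ* is transcribed.
So KosZ is produced and active.
No repressor is bound and KosZ is active, so *temC* is transcribed.
So TemC is produced and active.
No repressor is bound and TemC is active, so *cilB* is transcribed.
So CilB is produced and active.
Autoinducer-2 is absent, so GixE is inactive.
Required activator GixE is absent, so *fubK* is not transcribed.
So FubK is not produced.
With no repressor bound, *kepH* is transcribed.

ON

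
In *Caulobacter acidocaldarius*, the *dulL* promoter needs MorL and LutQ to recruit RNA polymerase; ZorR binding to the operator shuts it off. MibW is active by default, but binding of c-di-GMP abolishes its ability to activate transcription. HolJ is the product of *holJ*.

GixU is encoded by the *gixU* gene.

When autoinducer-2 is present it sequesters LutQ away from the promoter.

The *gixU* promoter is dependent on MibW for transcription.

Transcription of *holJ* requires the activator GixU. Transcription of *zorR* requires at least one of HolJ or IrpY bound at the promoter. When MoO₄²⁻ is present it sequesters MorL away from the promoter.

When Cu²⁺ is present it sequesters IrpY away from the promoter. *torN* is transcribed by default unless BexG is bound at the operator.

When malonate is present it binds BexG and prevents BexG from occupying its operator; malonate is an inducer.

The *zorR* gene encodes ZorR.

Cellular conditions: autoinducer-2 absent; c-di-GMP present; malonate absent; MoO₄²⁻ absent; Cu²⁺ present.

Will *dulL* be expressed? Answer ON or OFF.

ON

c-di-GMP is present, so MibW is inactive.
Required activator MibW is absent, so *gixU* is not transcribed.
So GixU is not produced.
Required activator GixU is absent, so *holJ* is not transcribed.
So HolJ is not produced.
Cu²⁺ is present, so IrpY is inactive.
No activator is available at the *zorR* promoter, so *zorR* is not transcribed.
So ZorR is not produced.
MoO₄²⁻ is absent, so MorL is active.
Autoinducer-2 is absent, so LutQ is active.
No repressor is bound and MorL and LutQ are active, so *dulL* is transcribed.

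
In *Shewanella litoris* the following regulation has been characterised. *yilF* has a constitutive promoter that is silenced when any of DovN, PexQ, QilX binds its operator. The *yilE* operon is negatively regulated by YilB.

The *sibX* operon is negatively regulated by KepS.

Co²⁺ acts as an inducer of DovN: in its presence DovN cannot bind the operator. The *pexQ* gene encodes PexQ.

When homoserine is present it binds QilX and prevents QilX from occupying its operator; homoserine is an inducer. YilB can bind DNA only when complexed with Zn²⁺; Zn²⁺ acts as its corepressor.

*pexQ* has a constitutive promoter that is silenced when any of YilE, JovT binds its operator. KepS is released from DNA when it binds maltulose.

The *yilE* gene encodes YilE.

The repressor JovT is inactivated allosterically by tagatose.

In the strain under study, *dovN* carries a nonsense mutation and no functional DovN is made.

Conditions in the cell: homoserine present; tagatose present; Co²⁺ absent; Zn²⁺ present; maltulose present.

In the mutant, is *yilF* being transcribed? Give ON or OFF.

DovN is non-functional in this strain, so it has no effect.
Zn²⁺ is present, so YilB is active.
With repressor YilB bound, *yilE* is not transcribed.
So YilE is not produced.
Tagatose is present, so JovT is inactive.
With no repressor bound, *pexQ* is transcribed.
So PexQ is produced and active.
Homoserine is present, so QilX is inactive.
With repressor PexQ bound, *yilF* is not transcribed.

OFF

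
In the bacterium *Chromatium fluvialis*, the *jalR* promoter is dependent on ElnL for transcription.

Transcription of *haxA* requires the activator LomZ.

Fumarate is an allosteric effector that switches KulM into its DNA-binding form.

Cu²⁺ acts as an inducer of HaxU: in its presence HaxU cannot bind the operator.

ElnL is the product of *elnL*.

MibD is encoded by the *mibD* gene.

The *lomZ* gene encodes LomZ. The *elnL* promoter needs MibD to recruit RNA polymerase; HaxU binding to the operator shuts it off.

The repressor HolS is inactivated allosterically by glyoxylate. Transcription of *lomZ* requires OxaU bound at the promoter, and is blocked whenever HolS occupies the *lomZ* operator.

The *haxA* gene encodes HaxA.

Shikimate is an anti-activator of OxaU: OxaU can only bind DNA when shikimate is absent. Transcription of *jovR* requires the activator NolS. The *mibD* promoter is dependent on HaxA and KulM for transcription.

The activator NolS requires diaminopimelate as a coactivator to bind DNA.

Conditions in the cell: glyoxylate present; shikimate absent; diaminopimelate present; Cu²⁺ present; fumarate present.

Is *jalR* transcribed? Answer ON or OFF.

ON

Glyoxylate is present, so HolS is inactive.
Shikimate is absent, so OxaU is active.
No repressor is bound and OxaU is active, so *lomZ* is transcribed.
So LomZ is produced and active.
No repressor is bound and LomZ is active, so *haxA* is transcribed.
So HaxA is produced and active.
Fumarate is present, so KulM is active.
No repressor is bound and HaxA and KulM are active, so *mibD* is transcribed.
So MibD is produced and active.
Cu²⁺ is present, so HaxU is inactive.
No repressor is bound and MibD is active, so *elnL* is transcribed.
So ElnL is produced and active.
No repressor is bound and ElnL is active, so *jalR* is transcribed.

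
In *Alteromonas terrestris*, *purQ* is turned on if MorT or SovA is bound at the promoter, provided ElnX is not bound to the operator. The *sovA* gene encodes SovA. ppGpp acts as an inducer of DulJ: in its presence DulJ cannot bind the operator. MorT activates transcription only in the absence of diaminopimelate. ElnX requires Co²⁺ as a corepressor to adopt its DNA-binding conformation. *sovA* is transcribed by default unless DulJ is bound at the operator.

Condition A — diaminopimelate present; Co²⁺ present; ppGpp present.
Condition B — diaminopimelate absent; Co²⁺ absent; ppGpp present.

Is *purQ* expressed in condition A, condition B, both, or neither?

Condition A:
Diaminopimelate is present, so MorT is inactive.
Co²⁺ is present, so ElnX is active.
ppGpp is present, so DulJ is inactive.
With no repressor bound, *sovA* is transcribed.
So SovA is produced and active.
With repressor ElnX bound, *purQ* is not transcribed.
→ *purQ* is OFF in A.
Condition B:
Diaminopimelate is absent, so MorT is active.
Co²⁺ is absent, so ElnX is inactive.
ppGpp is present, so DulJ is inactive.
With no repressor bound, *sovA* is transcribed.
So SovA is produced and active.
Activator MorT is present, so *purQ* is transcribed.
→ *purQ* is ON in B.

B only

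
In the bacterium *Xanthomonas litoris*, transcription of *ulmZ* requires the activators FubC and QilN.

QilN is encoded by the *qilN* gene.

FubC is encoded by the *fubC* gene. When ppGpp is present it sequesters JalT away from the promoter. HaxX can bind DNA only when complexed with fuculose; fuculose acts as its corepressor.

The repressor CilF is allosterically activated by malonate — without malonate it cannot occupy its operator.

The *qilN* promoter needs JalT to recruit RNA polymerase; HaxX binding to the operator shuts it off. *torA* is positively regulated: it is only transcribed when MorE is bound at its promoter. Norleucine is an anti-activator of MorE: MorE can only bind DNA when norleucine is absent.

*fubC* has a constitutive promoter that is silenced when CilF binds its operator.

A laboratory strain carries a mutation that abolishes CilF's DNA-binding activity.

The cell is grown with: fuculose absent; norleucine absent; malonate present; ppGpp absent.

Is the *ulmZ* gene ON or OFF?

CilF is non-functional in this strain, so it has no effect.
With no repressor bound, *fubC* is transcribed.
So FubC is produced and active.
Fuculose is absent, so HaxX is inactive.
ppGpp is absent, so JalT is active.
No repressor is bound and JalT is active, so *qilN* is transcribed.
So QilN is produced and active.
No repressor is bound and FubC and QilN are active, so *ulmZ* is transcribed.

ON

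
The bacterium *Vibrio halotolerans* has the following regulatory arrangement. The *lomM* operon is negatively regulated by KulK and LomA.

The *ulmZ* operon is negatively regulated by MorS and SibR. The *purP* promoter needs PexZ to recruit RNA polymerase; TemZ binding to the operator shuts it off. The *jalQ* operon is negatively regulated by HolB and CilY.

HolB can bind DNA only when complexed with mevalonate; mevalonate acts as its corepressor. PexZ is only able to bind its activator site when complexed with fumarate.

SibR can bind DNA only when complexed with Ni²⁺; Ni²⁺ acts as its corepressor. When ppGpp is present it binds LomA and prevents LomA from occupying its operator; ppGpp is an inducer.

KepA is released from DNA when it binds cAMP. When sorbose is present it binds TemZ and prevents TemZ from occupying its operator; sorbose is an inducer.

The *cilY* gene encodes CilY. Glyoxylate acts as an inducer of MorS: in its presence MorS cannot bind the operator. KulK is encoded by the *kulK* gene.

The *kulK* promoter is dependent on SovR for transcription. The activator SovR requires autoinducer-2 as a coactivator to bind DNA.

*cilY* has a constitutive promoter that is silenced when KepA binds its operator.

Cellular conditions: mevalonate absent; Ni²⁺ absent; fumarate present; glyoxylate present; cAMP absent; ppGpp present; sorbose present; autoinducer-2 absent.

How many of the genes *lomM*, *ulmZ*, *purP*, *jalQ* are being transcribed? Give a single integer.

4

Autoinducer-2 is absent, so SovR is inactive.
Required activator SovR is absent, so *kulK* is not transcribed.
So KulK is not produced.
ppGpp is present, so LomA is inactive.
With no repressor bound, *lomM* is transcribed.
→ *lomM* is ON.
Glyoxylate is present, so MorS is inactive.
Ni²⁺ is absent, so SibR is inactive.
With no repressor bound, *ulmZ* is transcribed.
→ *ulmZ* is ON.
Fumarate is present, so PexZ is active.
Sorbose is present, so TemZ is inactive.
No repressor is bound and PexZ is active, so *purP* is transcribed.
→ *purP* is ON.
Mevalonate is absent, so HolB is inactive.
cAMP is absent, so KepA is active.
With repressor KepA bound, *cilY* is not transcribed.
So CilY is not produced.
With no repressor bound, *jalQ* is transcribed.
→ *jalQ* is ON.
4 of the 4 genes are transcribed.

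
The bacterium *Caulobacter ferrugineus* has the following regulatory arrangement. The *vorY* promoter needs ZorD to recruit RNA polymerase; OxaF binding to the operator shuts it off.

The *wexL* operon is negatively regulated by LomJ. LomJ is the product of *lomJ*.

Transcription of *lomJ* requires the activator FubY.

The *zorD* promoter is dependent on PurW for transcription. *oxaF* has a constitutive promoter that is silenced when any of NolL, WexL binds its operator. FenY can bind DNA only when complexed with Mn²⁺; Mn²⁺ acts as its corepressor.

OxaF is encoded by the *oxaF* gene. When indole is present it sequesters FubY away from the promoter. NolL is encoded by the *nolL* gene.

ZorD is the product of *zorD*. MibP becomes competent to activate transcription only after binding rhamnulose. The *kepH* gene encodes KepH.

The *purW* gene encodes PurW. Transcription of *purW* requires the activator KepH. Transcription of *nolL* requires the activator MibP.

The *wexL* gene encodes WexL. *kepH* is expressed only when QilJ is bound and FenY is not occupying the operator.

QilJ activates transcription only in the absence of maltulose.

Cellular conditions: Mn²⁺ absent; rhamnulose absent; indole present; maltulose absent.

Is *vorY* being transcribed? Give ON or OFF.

ON

Maltulose is absent, so QilJ is active.
Mn²⁺ is absent, so FenY is inactive.
No repressor is bound and QilJ is active, so *kepH* is transcribed.
So KepH is produced and active.
No repressor is bound and KepH is active, so *purW* is transcribed.
So PurW is produced and active.
No repressor is bound and PurW is active, so *zorD* is transcribed.
So ZorD is produced and active.
Rhamnulose is absent, so MibP is inactive.
Required activator MibP is absent, so *nolL* is not transcribed.
So NolL is not produced.
Indole is present, so FubY is inactive.
Required activator FubY is absent, so *lomJ* is not transcribed.
So LomJ is not produced.
With no repressor bound, *wexL* is transcribed.
So WexL is produced and active.
With repressor WexL bound, *oxaF* is not transcribed.
So OxaF is not produced.
No repressor is bound and ZorD is active, so *vorY* is transcribed.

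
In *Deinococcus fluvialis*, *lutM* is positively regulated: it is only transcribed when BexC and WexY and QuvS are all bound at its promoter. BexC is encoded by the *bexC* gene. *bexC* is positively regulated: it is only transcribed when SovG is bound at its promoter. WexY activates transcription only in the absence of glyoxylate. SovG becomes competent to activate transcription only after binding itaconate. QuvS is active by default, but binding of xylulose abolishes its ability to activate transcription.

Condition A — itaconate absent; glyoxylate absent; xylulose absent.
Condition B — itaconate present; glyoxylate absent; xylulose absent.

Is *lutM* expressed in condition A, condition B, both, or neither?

B only

Condition A:
Itaconate is absent, so SovG is inactive.
Required activator SovG is absent, so *bexC* is not transcribed.
So BexC is not produced.
Glyoxylate is absent, so WexY is active.
Xylulose is absent, so QuvS is active.
Required activator BexC is absent, so *lutM* is not transcribed.
→ *lutM* is OFF in A.
Condition B:
Itaconate is present, so SovG is active.
No repressor is bound and SovG is active, so *bexC* is transcribed.
So BexC is produced and active.
Glyoxylate is absent, so WexY is active.
Xylulose is absent, so QuvS is active.
No repressor is bound and BexC and WexY and QuvS are active, so *lutM* is transcribed.
→ *lutM* is ON in B.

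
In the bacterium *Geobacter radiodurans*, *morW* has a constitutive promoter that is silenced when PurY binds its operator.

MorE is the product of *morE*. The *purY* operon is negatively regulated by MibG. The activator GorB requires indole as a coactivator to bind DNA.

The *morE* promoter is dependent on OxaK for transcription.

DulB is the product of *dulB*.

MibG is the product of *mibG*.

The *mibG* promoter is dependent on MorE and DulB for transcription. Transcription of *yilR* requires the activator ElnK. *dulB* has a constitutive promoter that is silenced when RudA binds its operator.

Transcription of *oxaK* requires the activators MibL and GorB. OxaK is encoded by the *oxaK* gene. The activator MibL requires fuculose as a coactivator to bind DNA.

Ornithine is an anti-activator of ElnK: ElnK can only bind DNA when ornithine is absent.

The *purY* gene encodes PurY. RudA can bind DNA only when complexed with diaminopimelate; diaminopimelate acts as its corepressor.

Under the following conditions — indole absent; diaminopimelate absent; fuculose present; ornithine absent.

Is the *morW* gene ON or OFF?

Fuculose is present, so MibL is active.
Indole is absent, so GorB is inactive.
Required activator GorB is absent, so *oxaK* is not transcribed.
So OxaK is not produced.
Required activator OxaK is absent, so *morE* is not transcribed.
So MorE is not produced.
Diaminopimelate is absent, so RudA is inactive.
With no repressor bound, *dulB* is transcribed.
So DulB is produced and active.
Required activator MorE is absent, so *mibG* is not transcribed.
So MibG is not produced.
With no repressor bound, *purY* is transcribed.
So PurY is produced and active.
With repressor PurY bound, *morW* is not transcribed.

OFF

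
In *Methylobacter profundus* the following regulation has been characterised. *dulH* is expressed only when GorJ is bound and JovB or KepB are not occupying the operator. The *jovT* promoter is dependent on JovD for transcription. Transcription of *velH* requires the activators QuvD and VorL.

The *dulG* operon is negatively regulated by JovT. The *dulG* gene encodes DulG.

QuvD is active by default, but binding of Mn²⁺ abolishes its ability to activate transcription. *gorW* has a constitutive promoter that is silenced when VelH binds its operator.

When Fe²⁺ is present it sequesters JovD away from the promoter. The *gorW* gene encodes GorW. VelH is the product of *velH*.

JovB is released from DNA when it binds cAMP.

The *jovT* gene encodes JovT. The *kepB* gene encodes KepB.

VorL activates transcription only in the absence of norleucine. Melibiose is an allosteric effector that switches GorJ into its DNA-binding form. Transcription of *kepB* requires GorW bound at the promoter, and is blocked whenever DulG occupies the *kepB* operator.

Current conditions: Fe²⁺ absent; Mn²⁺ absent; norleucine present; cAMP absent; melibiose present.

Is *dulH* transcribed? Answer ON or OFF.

cAMP is absent, so JovB is active.
Melibiose is present, so GorJ is active.
Fe²⁺ is absent, so JovD is active.
No repressor is bound and JovD is active, so *jovT* is transcribed.
So JovT is produced and active.
With repressor JovT bound, *dulG* is not transcribed.
So DulG is not produced.
Mn²⁺ is absent, so QuvD is active.
Norleucine is present, so VorL is inactive.
Required activator VorL is absent, so *velH* is not transcribed.
So VelH is not produced.
With no repressor bound, *gorW* is transcribed.
So GorW is produced and active.
No repressor is bound and GorW is active, so *kepB* is transcribed.
So KepB is produced and active.
With repressor JovB bound, *dulH* is not transcribed.

OFF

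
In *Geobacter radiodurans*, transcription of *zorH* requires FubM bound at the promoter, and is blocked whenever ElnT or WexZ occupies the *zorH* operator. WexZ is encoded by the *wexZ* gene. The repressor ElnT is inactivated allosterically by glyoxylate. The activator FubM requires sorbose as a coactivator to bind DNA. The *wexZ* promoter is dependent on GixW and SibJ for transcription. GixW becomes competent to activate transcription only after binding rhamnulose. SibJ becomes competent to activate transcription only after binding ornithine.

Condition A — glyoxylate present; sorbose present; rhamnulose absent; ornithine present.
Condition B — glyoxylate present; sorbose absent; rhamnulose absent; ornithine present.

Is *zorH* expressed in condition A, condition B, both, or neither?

A only

Condition A:
Glyoxylate is present, so ElnT is inactive.
Sorbose is present, so FubM is active.
Rhamnulose is absent, so GixW is inactive.
Ornithine is present, so SibJ is active.
Required activator GixW is absent, so *wexZ* is not transcribed.
So WexZ is not produced.
No repressor is bound and FubM is active, so *zorH* is transcribed.
→ *zorH* is ON in A.
Condition B:
Glyoxylate is present, so ElnT is inactive.
Sorbose is absent, so FubM is inactive.
Rhamnulose is absent, so GixW is inactive.
Ornithine is present, so SibJ is active.
Required activator GixW is absent, so *wexZ* is not transcribed.
So WexZ is not produced.
Required activator FubM is absent, so *zorH* is not transcribed.
→ *zorH* is OFF in B.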